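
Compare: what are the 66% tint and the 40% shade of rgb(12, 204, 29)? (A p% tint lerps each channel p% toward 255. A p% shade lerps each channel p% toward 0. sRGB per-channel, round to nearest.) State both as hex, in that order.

#aceeb2, #077a11

66% tint:
  R: 12 + 0.66×(255−12) = 12 + 160.38 = 172.38 → 172
  G: 204 + 0.66×(255−204) = 204 + 33.66 = 237.66 → 238
  B: 29 + 149.16 = 178.16 → 178
  → #aceeb2
40% shade:
  R: 12 + 0.4×(0−12) = 12 − 4.8 = 7.2 → 7
  G: 204 + 0.4×(0−204) = 204 − 81.6 = 122.4 → 122
  B: 29 + 0.4×(0−29) = 29 − 11.6 = 17.4 → 17
  → #077a11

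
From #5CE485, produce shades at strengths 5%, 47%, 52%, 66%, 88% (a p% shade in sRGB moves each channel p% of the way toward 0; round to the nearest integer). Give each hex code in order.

#57D97E, #317946, #2C6D40, #1F4E2D, #0B1B10

#5CE485 is rgb(92, 228, 133).
5%: (92 − 4.6 = 87.4→87, 228 − 11.4 = 216.6→217, 133 − 6.65 = 126.35→126) → #57D97E
47%: (92 − 43.24 = 48.76→49, 228 − 107.16 = 120.84→121, 133 − 62.51 = 70.49→70) → #317946
52%: (92 − 47.84 = 44.16→44, 228 − 118.56 = 109.44→109, 133 − 69.16 = 63.84→64) → #2C6D40
66%: (92 − 60.72 = 31.28→31, 228 − 150.48 = 77.52→78, 133 − 87.78 = 45.22→45) → #1F4E2D
88%: (92 − 80.96 = 11.04→11, 228 − 200.64 = 27.36→27, 133 − 117.04 = 15.96→16) → #0B1B10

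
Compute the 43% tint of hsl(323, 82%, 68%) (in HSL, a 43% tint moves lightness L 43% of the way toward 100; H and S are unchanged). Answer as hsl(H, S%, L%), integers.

L moves 43% from 68 toward 100: 68 + 13.76 = 81.76 → 82.
H and S are unchanged.

hsl(323, 82%, 82%)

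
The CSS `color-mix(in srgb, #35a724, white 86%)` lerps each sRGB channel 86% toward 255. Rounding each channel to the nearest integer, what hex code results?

#e3f3e0

#35a724 is rgb(53, 167, 36).
An 86% tint moves each channel 86% toward 255:
  R: 53 + 0.86×(255−53) = 53 + 173.72 = 226.72 → 227
  G: 167 + 0.86×(255−167) = 167 + 75.68 = 242.68 → 243
  B: 36 + 0.86×(255−36) = 36 + 188.34 = 224.34 → 224
rgb(227, 243, 224) = #e3f3e0.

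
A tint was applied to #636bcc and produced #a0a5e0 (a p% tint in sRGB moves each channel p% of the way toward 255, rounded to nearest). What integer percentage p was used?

#636bcc is rgb(99, 107, 204); #a0a5e0 is rgb(160, 165, 224).
On the R channel (widest range): 160 ≈ 99 + (p/100)(255 − 99), so p ≈ 100×(160 − 99)/(255 − 99) = 6100/156 = 39.10.
p = 39 reproduces all three channels after rounding.

39%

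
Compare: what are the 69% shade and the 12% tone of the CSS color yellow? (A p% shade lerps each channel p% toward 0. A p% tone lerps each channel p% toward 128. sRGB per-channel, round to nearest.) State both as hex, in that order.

CSS yellow is rgb(255, 255, 0).
69% shade:
  R: 255 + 0.69×(0−255) = 255 − 175.95 = 79.05 → 79
  G: 255 − 175.95 = 79.05 → 79
  B: 0 + 0.69×(0−0) = 0 + 0 = 0 → 0
  → #4f4f00
12% tone:
  R: 255 + 0.12×(128−255) = 255 − 15.24 = 239.76 → 240
  G: 255 + 0.12×(128−255) = 255 − 15.24 = 239.76 → 240
  B: 0 + 0.12×(128−0) = 0 + 15.36 = 15.36 → 15
  → #f0f00f

#4f4f00, #f0f00f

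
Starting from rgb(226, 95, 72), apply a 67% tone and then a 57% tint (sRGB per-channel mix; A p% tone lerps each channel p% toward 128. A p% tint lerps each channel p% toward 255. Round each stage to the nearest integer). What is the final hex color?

#d6c4c1

A 67% tone moves each channel 67% toward 128:
  R: 226 − 65.66 = 160.34 → 160
  G: 95 + 22.11 = 117.11 → 117
  B: 72 + 0.67×(128−72) = 72 + 37.52 = 109.52 → 110
After the tone: rgb(160, 117, 110) = #a0756e.
Per channel, c → c + 0.57(255 − c):
  R: 160 + 0.57×(255−160) = 160 + 54.15 = 214.15 → 214
  G: 117 + 78.66 = 195.66 → 196
  B: 110 + 82.65 = 192.65 → 193
rgb(214, 196, 193) = #d6c4c1.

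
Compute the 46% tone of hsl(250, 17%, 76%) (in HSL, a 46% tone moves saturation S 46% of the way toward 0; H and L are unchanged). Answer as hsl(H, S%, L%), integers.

S moves 46% from 17 toward 0: 17 − 7.82 = 9.18 → 9.
H and L are unchanged.

hsl(250, 9%, 76%)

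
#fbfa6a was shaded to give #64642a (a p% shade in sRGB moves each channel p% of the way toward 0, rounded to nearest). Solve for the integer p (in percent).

#fbfa6a is rgb(251, 250, 106); #64642a is rgb(100, 100, 42).
On the R channel (widest range): 100 ≈ 251 + (p/100)(0 − 251), so p ≈ 100×(100 − 251)/(0 − 251) = -15100/-251 = 60.16.
p = 60 reproduces all three channels after rounding.

60%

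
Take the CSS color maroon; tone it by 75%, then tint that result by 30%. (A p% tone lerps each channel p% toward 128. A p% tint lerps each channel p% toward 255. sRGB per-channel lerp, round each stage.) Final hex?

CSS maroon is rgb(128, 0, 0).
A 75% tone moves each channel 75% toward 128:
  R: 128 + 0.75×(128−128) = 128 + 0 = 128 → 128
  G: 0 + 0.75×(128−0) = 0 + 96 = 96 → 96
  B: 0 + 96 = 96 → 96
After the tone: rgb(128, 96, 96) = #806060.
Per channel, c → c + 0.3(255 − c):
  R: 128 + 38.1 = 166.1 → 166
  G: 96 + 0.3×(255−96) = 96 + 47.7 = 143.7 → 144
  B: 96 + 0.3×(255−96) = 96 + 47.7 = 143.7 → 144
rgb(166, 144, 144) = #a69090.

#a69090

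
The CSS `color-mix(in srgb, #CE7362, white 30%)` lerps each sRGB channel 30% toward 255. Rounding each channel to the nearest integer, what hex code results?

#CE7362 is rgb(206, 115, 98).
Per channel, c → c + 0.3(255 − c):
  R: 206 + 0.3×(255−206) = 206 + 14.7 = 220.7 → 221
  G: 115 + 42 = 157 → 157
  B: 98 + 0.3×(255−98) = 98 + 47.1 = 145.1 → 145
rgb(221, 157, 145) = #DD9D91.

#DD9D91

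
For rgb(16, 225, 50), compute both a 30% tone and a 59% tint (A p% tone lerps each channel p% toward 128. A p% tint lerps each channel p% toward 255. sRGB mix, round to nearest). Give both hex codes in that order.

#32C449, #9DF3AB

30% tone:
  R: 16 + 0.3×(128−16) = 16 + 33.6 = 49.6 → 50
  G: 225 + 0.3×(128−225) = 225 − 29.1 = 195.9 → 196
  B: 50 + 23.4 = 73.4 → 73
  → #32C449
59% tint:
  R: 16 + 141.01 = 157.01 → 157
  G: 225 + 0.59×(255−225) = 225 + 17.7 = 242.7 → 243
  B: 50 + 0.59×(255−50) = 50 + 120.95 = 170.95 → 171
  → #9DF3AB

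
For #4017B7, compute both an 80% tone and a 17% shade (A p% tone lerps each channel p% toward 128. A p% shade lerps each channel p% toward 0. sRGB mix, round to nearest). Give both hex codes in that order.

#4017B7 is rgb(64, 23, 183).
80% tone:
  R: 64 + 0.8×(128−64) = 64 + 51.2 = 115.2 → 115
  G: 23 + 0.8×(128−23) = 23 + 84 = 107 → 107
  B: 183 + 0.8×(128−183) = 183 − 44 = 139 → 139
  → #736B8B
17% shade:
  R: 64 − 10.88 = 53.12 → 53
  G: 23 − 3.91 = 19.09 → 19
  B: 183 + 0.17×(0−183) = 183 − 31.11 = 151.89 → 152
  → #351398

#736B8B, #351398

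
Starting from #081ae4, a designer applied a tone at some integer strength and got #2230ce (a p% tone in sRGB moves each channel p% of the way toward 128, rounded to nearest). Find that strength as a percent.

#081ae4 is rgb(8, 26, 228); #2230ce is rgb(34, 48, 206).
On the R channel (widest range): 34 ≈ 8 + (p/100)(128 − 8), so p ≈ 100×(34 − 8)/(128 − 8) = 2600/120 = 21.67.
p = 22 reproduces all three channels after rounding.

22%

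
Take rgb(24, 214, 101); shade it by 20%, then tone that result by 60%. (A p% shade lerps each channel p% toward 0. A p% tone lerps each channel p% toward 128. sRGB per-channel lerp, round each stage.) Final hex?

A 20% shade moves each channel 20% toward 0:
  R: 24 + 0.2×(0−24) = 24 − 4.8 = 19.2 → 19
  G: 214 + 0.2×(0−214) = 214 − 42.8 = 171.2 → 171
  B: 101 + 0.2×(0−101) = 101 − 20.2 = 80.8 → 81
After the shade: rgb(19, 171, 81) = #13ab51.
Lerp each channel 60% toward 128:
  R: 19 + 65.4 = 84.4 → 84
  G: 171 + 0.6×(128−171) = 171 − 25.8 = 145.2 → 145
  B: 81 + 28.2 = 109.2 → 109
rgb(84, 145, 109) = #54916d.

#54916d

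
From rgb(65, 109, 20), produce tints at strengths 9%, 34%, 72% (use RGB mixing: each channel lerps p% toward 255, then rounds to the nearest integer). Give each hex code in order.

#527A29, #829F64, #CAD6BD

9%: (65 + 17.1 = 82.1→82, 109 + 13.14 = 122.14→122, 20 + 21.15 = 41.15→41) → #527A29
34%: (65 + 64.6 = 129.6→130, 109 + 49.64 = 158.64→159, 20 + 79.9 = 99.9→100) → #829F64
72%: (65 + 136.8 = 201.8→202, 109 + 105.12 = 214.12→214, 20 + 169.2 = 189.2→189) → #CAD6BD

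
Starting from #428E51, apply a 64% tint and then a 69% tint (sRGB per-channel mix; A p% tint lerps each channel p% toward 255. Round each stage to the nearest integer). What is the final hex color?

#EAF2EB

#428E51 is rgb(66, 142, 81).
A 64% tint moves each channel 64% toward 255:
  R: 66 + 120.96 = 186.96 → 187
  G: 142 + 0.64×(255−142) = 142 + 72.32 = 214.32 → 214
  B: 81 + 111.36 = 192.36 → 192
After the tint: rgb(187, 214, 192) = #BBD6C0.
Lerp each channel 69% toward 255:
  R: 187 + 0.69×(255−187) = 187 + 46.92 = 233.92 → 234
  G: 214 + 28.29 = 242.29 → 242
  B: 192 + 0.69×(255−192) = 192 + 43.47 = 235.47 → 235
rgb(234, 242, 235) = #EAF2EB.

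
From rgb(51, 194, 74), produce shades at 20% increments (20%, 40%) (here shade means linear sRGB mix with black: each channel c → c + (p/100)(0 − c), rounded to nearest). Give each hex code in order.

#299b3b, #1f742c

20%: (51 − 10.2 = 40.8→41, 194 − 38.8 = 155.2→155, 74 − 14.8 = 59.2→59) → #299b3b
40%: (51 − 20.4 = 30.6→31, 194 − 77.6 = 116.4→116, 74 − 29.6 = 44.4→44) → #1f742c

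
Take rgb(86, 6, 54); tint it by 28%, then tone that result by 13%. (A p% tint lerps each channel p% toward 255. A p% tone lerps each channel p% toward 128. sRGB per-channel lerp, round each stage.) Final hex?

A 28% tint moves each channel 28% toward 255:
  R: 86 + 0.28×(255−86) = 86 + 47.32 = 133.32 → 133
  G: 6 + 0.28×(255−6) = 6 + 69.72 = 75.72 → 76
  B: 54 + 0.28×(255−54) = 54 + 56.28 = 110.28 → 110
After the tint: rgb(133, 76, 110) = #854C6E.
Per channel, c → c + 0.13(128 − c):
  R: 133 + 0.13×(128−133) = 133 − 0.65 = 132.35 → 132
  G: 76 + 6.76 = 82.76 → 83
  B: 110 + 0.13×(128−110) = 110 + 2.34 = 112.34 → 112
rgb(132, 83, 112) = #845370.

#845370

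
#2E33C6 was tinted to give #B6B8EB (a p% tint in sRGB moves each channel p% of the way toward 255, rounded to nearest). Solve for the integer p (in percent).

65%

#2E33C6 is rgb(46, 51, 198); #B6B8EB is rgb(182, 184, 235).
On the R channel (widest range): 182 ≈ 46 + (p/100)(255 − 46), so p ≈ 100×(182 − 46)/(255 − 46) = 13600/209 = 65.07.
p = 65 reproduces all three channels after rounding.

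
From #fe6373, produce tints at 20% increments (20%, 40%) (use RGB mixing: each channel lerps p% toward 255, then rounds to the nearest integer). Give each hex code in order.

#fe6373 is rgb(254, 99, 115).
20%: (254→254, 99 + 31.2 = 130.2→130, 115 + 28 = 143→143) → #fe828f
40%: (254→254, 99 + 62.4 = 161.4→161, 115 + 56 = 171→171) → #fea1ab

#fe828f, #fea1ab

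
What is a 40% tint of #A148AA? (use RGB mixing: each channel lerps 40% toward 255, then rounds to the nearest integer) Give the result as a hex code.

#A148AA is rgb(161, 72, 170).
Lerp each channel 40% toward 255:
  R: 161 + 37.6 = 198.6 → 199
  G: 72 + 0.4×(255−72) = 72 + 73.2 = 145.2 → 145
  B: 170 + 0.4×(255−170) = 170 + 34 = 204 → 204
rgb(199, 145, 204) = #C791CC.

#C791CC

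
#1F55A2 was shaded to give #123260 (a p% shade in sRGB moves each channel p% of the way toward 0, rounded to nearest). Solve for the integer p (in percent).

41%

#1F55A2 is rgb(31, 85, 162); #123260 is rgb(18, 50, 96).
On the B channel (widest range): 96 ≈ 162 + (p/100)(0 − 162), so p ≈ 100×(96 − 162)/(0 − 162) = -6600/-162 = 40.74.
p = 41 reproduces all three channels after rounding.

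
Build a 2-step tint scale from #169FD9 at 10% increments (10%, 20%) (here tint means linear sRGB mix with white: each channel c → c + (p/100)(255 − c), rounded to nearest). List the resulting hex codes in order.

#169FD9 is rgb(22, 159, 217).
10%: (22 + 23.3 = 45.3→45, 159 + 9.6 = 168.6→169, 217 + 3.8 = 220.8→221) → #2DA9DD
20%: (22 + 46.6 = 68.6→69, 159 + 19.2 = 178.2→178, 217 + 7.6 = 224.6→225) → #45B2E1

#2DA9DD, #45B2E1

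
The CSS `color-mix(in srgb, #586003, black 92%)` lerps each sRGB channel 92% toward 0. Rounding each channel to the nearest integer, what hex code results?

#070800

#586003 is rgb(88, 96, 3).
Per channel, c → c + 0.92(0 − c):
  R: 88 − 80.96 = 7.04 → 7
  G: 96 + 0.92×(0−96) = 96 − 88.32 = 7.68 → 8
  B: 3 + 0.92×(0−3) = 3 − 2.76 = 0.24 → 0
rgb(7, 8, 0) = #070800.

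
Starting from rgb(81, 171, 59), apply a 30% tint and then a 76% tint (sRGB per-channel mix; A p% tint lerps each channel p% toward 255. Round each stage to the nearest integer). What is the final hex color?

Lerp each channel 30% toward 255:
  R: 81 + 52.2 = 133.2 → 133
  G: 171 + 0.3×(255−171) = 171 + 25.2 = 196.2 → 196
  B: 59 + 58.8 = 117.8 → 118
After the tint: rgb(133, 196, 118) = #85c476.
Lerp each channel 76% toward 255:
  R: 133 + 0.76×(255−133) = 133 + 92.72 = 225.72 → 226
  G: 196 + 0.76×(255−196) = 196 + 44.84 = 240.84 → 241
  B: 118 + 0.76×(255−118) = 118 + 104.12 = 222.12 → 222
rgb(226, 241, 222) = #e2f1de.

#e2f1de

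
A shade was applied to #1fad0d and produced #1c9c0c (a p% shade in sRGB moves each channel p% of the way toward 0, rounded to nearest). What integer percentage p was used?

10%

#1fad0d is rgb(31, 173, 13); #1c9c0c is rgb(28, 156, 12).
On the G channel (widest range): 156 ≈ 173 + (p/100)(0 − 173), so p ≈ 100×(156 − 173)/(0 − 173) = -1700/-173 = 9.83.
p = 10 reproduces all three channels after rounding.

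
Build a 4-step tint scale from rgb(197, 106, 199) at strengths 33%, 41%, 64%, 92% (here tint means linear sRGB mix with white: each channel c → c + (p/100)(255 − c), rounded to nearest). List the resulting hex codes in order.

#d89bd9, #dda7de, #eac9eb, #faf3fb

33%: (197 + 19.14 = 216.14→216, 106 + 49.17 = 155.17→155, 199 + 18.48 = 217.48→217) → #d89bd9
41%: (197 + 23.78 = 220.78→221, 106 + 61.09 = 167.09→167, 199 + 22.96 = 221.96→222) → #dda7de
64%: (197 + 37.12 = 234.12→234, 106 + 95.36 = 201.36→201, 199 + 35.84 = 234.84→235) → #eac9eb
92%: (197 + 53.36 = 250.36→250, 106 + 137.08 = 243.08→243, 199 + 51.52 = 250.52→251) → #faf3fb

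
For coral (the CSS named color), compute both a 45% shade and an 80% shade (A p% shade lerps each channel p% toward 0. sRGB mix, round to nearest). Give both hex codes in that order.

#8C462C, #331910

CSS coral is rgb(255, 127, 80).
45% shade:
  R: 255 + 0.45×(0−255) = 255 − 114.75 = 140.25 → 140
  G: 127 + 0.45×(0−127) = 127 − 57.15 = 69.85 → 70
  B: 80 − 36 = 44 → 44
  → #8C462C
80% shade:
  R: 255 + 0.8×(0−255) = 255 − 204 = 51 → 51
  G: 127 + 0.8×(0−127) = 127 − 101.6 = 25.4 → 25
  B: 80 + 0.8×(0−80) = 80 − 64 = 16 → 16
  → #331910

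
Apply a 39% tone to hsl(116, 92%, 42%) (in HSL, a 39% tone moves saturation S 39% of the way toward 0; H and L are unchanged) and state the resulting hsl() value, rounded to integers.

hsl(116, 56%, 42%)

S moves 39% from 92 toward 0: 92 − 35.88 = 56.12 → 56.
H and L are unchanged.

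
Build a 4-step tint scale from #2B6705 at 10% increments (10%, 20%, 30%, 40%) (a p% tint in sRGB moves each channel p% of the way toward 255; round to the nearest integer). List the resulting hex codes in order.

#2B6705 is rgb(43, 103, 5).
10%: (43 + 21.2 = 64.2→64, 103 + 15.2 = 118.2→118, 5 + 25 = 30→30) → #40761E
20%: (43 + 42.4 = 85.4→85, 103 + 30.4 = 133.4→133, 5 + 50 = 55→55) → #558537
30%: (43 + 63.6 = 106.6→107, 103 + 45.6 = 148.6→149, 5 + 75 = 80→80) → #6B9550
40%: (43 + 84.8 = 127.8→128, 103 + 60.8 = 163.8→164, 5 + 100 = 105→105) → #80A469

#40761E, #558537, #6B9550, #80A469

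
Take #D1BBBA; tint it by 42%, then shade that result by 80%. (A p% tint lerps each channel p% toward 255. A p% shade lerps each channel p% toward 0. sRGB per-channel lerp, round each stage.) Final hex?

#2E2B2B

#D1BBBA is rgb(209, 187, 186).
Per channel, c → c + 0.42(255 − c):
  R: 209 + 19.32 = 228.32 → 228
  G: 187 + 0.42×(255−187) = 187 + 28.56 = 215.56 → 216
  B: 186 + 0.42×(255−186) = 186 + 28.98 = 214.98 → 215
After the tint: rgb(228, 216, 215) = #E4D8D7.
Lerp each channel 80% toward 0:
  R: 228 − 182.4 = 45.6 → 46
  G: 216 + 0.8×(0−216) = 216 − 172.8 = 43.2 → 43
  B: 215 + 0.8×(0−215) = 215 − 172 = 43 → 43
rgb(46, 43, 43) = #2E2B2B.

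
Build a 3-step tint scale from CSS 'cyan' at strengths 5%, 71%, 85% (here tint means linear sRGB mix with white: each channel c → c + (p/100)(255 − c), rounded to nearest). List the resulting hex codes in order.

#0dffff, #b5ffff, #d9ffff

CSS cyan is rgb(0, 255, 255).
5%: (0 + 12.75 = 12.75→13, 255→255, 255→255) → #0dffff
71%: (0 + 181.05 = 181.05→181, 255→255, 255→255) → #b5ffff
85%: (0 + 216.75 = 216.75→217, 255→255, 255→255) → #d9ffff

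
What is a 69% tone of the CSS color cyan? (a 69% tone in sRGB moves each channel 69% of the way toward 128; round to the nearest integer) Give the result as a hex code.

#58a7a7

CSS cyan is rgb(0, 255, 255).
Per channel, c → c + 0.69(128 − c):
  R: 0 + 0.69×(128−0) = 0 + 88.32 = 88.32 → 88
  G: 255 + 0.69×(128−255) = 255 − 87.63 = 167.37 → 167
  B: 255 − 87.63 = 167.37 → 167
rgb(88, 167, 167) = #58a7a7.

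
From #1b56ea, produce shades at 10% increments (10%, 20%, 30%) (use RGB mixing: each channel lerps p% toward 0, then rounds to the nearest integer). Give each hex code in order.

#1b56ea is rgb(27, 86, 234).
10%: (27 − 2.7 = 24.3→24, 86 − 8.6 = 77.4→77, 234 − 23.4 = 210.6→211) → #184dd3
20%: (27 − 5.4 = 21.6→22, 86 − 17.2 = 68.8→69, 234 − 46.8 = 187.2→187) → #1645bb
30%: (27 − 8.1 = 18.9→19, 86 − 25.8 = 60.2→60, 234 − 70.2 = 163.8→164) → #133ca4

#184dd3, #1645bb, #133ca4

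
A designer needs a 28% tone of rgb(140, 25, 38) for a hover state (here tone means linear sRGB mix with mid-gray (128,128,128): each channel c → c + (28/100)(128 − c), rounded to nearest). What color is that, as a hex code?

#89363f

A 28% tone moves each channel 28% toward 128:
  R: 140 + 0.28×(128−140) = 140 − 3.36 = 136.64 → 137
  G: 25 + 0.28×(128−25) = 25 + 28.84 = 53.84 → 54
  B: 38 + 0.28×(128−38) = 38 + 25.2 = 63.2 → 63
rgb(137, 54, 63) = #89363f.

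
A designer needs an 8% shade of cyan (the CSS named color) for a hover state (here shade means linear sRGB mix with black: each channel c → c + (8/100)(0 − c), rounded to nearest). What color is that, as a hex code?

CSS cyan is rgb(0, 255, 255).
Per channel, c → c + 0.08(0 − c):
  R: 0 + 0 = 0 → 0
  G: 255 − 20.4 = 234.6 → 235
  B: 255 + 0.08×(0−255) = 255 − 20.4 = 234.6 → 235
rgb(0, 235, 235) = #00ebeb.

#00ebeb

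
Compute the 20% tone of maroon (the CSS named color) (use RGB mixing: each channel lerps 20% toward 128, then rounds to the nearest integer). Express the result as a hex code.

#801A1A

CSS maroon is rgb(128, 0, 0).
A 20% tone moves each channel 20% toward 128:
  R: 128 + 0.2×(128−128) = 128 + 0 = 128 → 128
  G: 0 + 0.2×(128−0) = 0 + 25.6 = 25.6 → 26
  B: 0 + 0.2×(128−0) = 0 + 25.6 = 25.6 → 26
rgb(128, 26, 26) = #801A1A.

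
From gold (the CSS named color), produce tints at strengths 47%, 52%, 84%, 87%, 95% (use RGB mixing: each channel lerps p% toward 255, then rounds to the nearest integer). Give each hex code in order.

CSS gold is rgb(255, 215, 0).
47%: (255→255, 215 + 18.8 = 233.8→234, 0 + 119.85 = 119.85→120) → #ffea78
52%: (255→255, 215 + 20.8 = 235.8→236, 0 + 132.6 = 132.6→133) → #ffec85
84%: (255→255, 215 + 33.6 = 248.6→249, 0 + 214.2 = 214.2→214) → #fff9d6
87%: (255→255, 215 + 34.8 = 249.8→250, 0 + 221.85 = 221.85→222) → #fffade
95%: (255→255, 215 + 38 = 253→253, 0 + 242.25 = 242.25→242) → #fffdf2

#ffea78, #ffec85, #fff9d6, #fffade, #fffdf2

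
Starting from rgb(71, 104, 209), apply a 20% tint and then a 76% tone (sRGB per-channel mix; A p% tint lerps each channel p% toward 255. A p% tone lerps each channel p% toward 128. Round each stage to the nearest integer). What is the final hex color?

Lerp each channel 20% toward 255:
  R: 71 + 0.2×(255−71) = 71 + 36.8 = 107.8 → 108
  G: 104 + 0.2×(255−104) = 104 + 30.2 = 134.2 → 134
  B: 209 + 0.2×(255−209) = 209 + 9.2 = 218.2 → 218
After the tint: rgb(108, 134, 218) = #6c86da.
A 76% tone moves each channel 76% toward 128:
  R: 108 + 15.2 = 123.2 → 123
  G: 134 − 4.56 = 129.44 → 129
  B: 218 + 0.76×(128−218) = 218 − 68.4 = 149.6 → 150
rgb(123, 129, 150) = #7b8196.

#7b8196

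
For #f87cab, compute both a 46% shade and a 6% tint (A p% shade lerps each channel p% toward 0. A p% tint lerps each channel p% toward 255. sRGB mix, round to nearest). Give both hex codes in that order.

#86435c, #f884b0

#f87cab is rgb(248, 124, 171).
46% shade:
  R: 248 + 0.46×(0−248) = 248 − 114.08 = 133.92 → 134
  G: 124 + 0.46×(0−124) = 124 − 57.04 = 66.96 → 67
  B: 171 − 78.66 = 92.34 → 92
  → #86435c
6% tint:
  R: 248 + 0.42 = 248.42 → 248
  G: 124 + 0.06×(255−124) = 124 + 7.86 = 131.86 → 132
  B: 171 + 0.06×(255−171) = 171 + 5.04 = 176.04 → 176
  → #f884b0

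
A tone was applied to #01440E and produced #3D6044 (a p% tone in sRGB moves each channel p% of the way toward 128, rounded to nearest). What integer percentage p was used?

47%

#01440E is rgb(1, 68, 14); #3D6044 is rgb(61, 96, 68).
On the R channel (widest range): 61 ≈ 1 + (p/100)(128 − 1), so p ≈ 100×(61 − 1)/(128 − 1) = 6000/127 = 47.24.
p = 47 reproduces all three channels after rounding.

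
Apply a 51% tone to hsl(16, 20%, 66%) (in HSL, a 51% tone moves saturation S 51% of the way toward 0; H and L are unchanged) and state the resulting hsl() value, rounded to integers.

S moves 51% from 20 toward 0: 20 − 10.2 = 9.8 → 10.
H and L are unchanged.

hsl(16, 10%, 66%)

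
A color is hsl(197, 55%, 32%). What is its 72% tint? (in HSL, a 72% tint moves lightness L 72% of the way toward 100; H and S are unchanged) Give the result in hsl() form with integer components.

L moves 72% from 32 toward 100: 32 + 48.96 = 80.96 → 81.
H and S are unchanged.

hsl(197, 55%, 81%)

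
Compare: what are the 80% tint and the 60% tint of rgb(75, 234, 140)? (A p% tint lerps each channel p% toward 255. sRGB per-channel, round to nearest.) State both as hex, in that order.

#DBFBE8, #B7F7D1

80% tint:
  R: 75 + 0.8×(255−75) = 75 + 144 = 219 → 219
  G: 234 + 0.8×(255−234) = 234 + 16.8 = 250.8 → 251
  B: 140 + 92 = 232 → 232
  → #DBFBE8
60% tint:
  R: 75 + 0.6×(255−75) = 75 + 108 = 183 → 183
  G: 234 + 0.6×(255−234) = 234 + 12.6 = 246.6 → 247
  B: 140 + 0.6×(255−140) = 140 + 69 = 209 → 209
  → #B7F7D1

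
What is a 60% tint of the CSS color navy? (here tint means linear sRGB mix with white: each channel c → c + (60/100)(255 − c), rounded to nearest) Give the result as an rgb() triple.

rgb(153, 153, 204)

CSS navy is rgb(0, 0, 128).
A 60% tint moves each channel 60% toward 255:
  R: 0 + 153 = 153 → 153
  G: 0 + 0.6×(255−0) = 0 + 153 = 153 → 153
  B: 128 + 0.6×(255−128) = 128 + 76.2 = 204.2 → 204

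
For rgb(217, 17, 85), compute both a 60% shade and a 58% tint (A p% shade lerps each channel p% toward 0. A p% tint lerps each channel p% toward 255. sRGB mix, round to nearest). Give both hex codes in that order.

60% shade:
  R: 217 + 0.6×(0−217) = 217 − 130.2 = 86.8 → 87
  G: 17 − 10.2 = 6.8 → 7
  B: 85 + 0.6×(0−85) = 85 − 51 = 34 → 34
  → #570722
58% tint:
  R: 217 + 0.58×(255−217) = 217 + 22.04 = 239.04 → 239
  G: 17 + 0.58×(255−17) = 17 + 138.04 = 155.04 → 155
  B: 85 + 98.6 = 183.6 → 184
  → #EF9BB8

#570722, #EF9BB8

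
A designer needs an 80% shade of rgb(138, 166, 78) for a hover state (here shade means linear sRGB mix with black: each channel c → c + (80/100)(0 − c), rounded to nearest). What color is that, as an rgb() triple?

Lerp each channel 80% toward 0:
  R: 138 − 110.4 = 27.6 → 28
  G: 166 − 132.8 = 33.2 → 33
  B: 78 + 0.8×(0−78) = 78 − 62.4 = 15.6 → 16

rgb(28, 33, 16)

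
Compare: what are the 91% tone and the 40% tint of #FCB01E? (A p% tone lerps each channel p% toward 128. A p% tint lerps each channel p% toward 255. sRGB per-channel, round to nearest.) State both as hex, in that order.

#8B8477, #FDD078

#FCB01E is rgb(252, 176, 30).
91% tone:
  R: 252 − 112.84 = 139.16 → 139
  G: 176 + 0.91×(128−176) = 176 − 43.68 = 132.32 → 132
  B: 30 + 0.91×(128−30) = 30 + 89.18 = 119.18 → 119
  → #8B8477
40% tint:
  R: 252 + 0.4×(255−252) = 252 + 1.2 = 253.2 → 253
  G: 176 + 0.4×(255−176) = 176 + 31.6 = 207.6 → 208
  B: 30 + 90 = 120 → 120
  → #FDD078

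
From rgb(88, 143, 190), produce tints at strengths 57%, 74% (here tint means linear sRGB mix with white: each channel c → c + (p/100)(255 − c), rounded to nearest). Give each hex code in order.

#B7CFE3, #D4E2EE

57%: (88 + 95.19 = 183.19→183, 143 + 63.84 = 206.84→207, 190 + 37.05 = 227.05→227) → #B7CFE3
74%: (88 + 123.58 = 211.58→212, 143 + 82.88 = 225.88→226, 190 + 48.1 = 238.1→238) → #D4E2EE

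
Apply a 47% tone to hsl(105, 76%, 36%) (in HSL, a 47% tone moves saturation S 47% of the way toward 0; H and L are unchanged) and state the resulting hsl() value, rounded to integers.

S moves 47% from 76 toward 0: 76 − 35.72 = 40.28 → 40.
H and L are unchanged.

hsl(105, 40%, 36%)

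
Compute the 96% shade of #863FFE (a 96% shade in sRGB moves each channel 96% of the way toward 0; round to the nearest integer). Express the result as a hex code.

#05030A

#863FFE is rgb(134, 63, 254).
A 96% shade moves each channel 96% toward 0:
  R: 134 + 0.96×(0−134) = 134 − 128.64 = 5.36 → 5
  G: 63 + 0.96×(0−63) = 63 − 60.48 = 2.52 → 3
  B: 254 + 0.96×(0−254) = 254 − 243.84 = 10.16 → 10
rgb(5, 3, 10) = #05030A.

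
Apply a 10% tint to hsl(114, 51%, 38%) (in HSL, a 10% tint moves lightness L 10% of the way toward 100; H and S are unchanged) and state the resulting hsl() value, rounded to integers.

L moves 10% from 38 toward 100: 38 + 6.2 = 44.2 → 44.
H and S are unchanged.

hsl(114, 51%, 44%)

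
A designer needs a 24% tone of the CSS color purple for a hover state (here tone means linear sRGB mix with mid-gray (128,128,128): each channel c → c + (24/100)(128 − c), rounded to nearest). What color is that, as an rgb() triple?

rgb(128, 31, 128)

CSS purple is rgb(128, 0, 128).
Lerp each channel 24% toward 128:
  R: 128 + 0.24×(128−128) = 128 + 0 = 128 → 128
  G: 0 + 0.24×(128−0) = 0 + 30.72 = 30.72 → 31
  B: 128 + 0.24×(128−128) = 128 + 0 = 128 → 128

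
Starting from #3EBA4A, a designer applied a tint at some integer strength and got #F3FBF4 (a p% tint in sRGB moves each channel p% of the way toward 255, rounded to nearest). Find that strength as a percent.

#3EBA4A is rgb(62, 186, 74); #F3FBF4 is rgb(243, 251, 244).
On the R channel (widest range): 243 ≈ 62 + (p/100)(255 − 62), so p ≈ 100×(243 − 62)/(255 − 62) = 18100/193 = 93.78.
p = 94 reproduces all three channels after rounding.

94%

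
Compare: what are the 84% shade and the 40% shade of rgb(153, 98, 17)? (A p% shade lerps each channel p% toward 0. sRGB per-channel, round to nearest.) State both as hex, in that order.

#181003, #5c3b0a

84% shade:
  R: 153 − 128.52 = 24.48 → 24
  G: 98 + 0.84×(0−98) = 98 − 82.32 = 15.68 → 16
  B: 17 − 14.28 = 2.72 → 3
  → #181003
40% shade:
  R: 153 + 0.4×(0−153) = 153 − 61.2 = 91.8 → 92
  G: 98 − 39.2 = 58.8 → 59
  B: 17 − 6.8 = 10.2 → 10
  → #5c3b0a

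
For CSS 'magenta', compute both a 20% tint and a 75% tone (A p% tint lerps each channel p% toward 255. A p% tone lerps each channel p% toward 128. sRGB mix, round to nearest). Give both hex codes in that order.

#FF33FF, #A060A0

CSS magenta is rgb(255, 0, 255).
20% tint:
  R: 255 + 0 = 255 → 255
  G: 0 + 51 = 51 → 51
  B: 255 + 0 = 255 → 255
  → #FF33FF
75% tone:
  R: 255 − 95.25 = 159.75 → 160
  G: 0 + 0.75×(128−0) = 0 + 96 = 96 → 96
  B: 255 + 0.75×(128−255) = 255 − 95.25 = 159.75 → 160
  → #A060A0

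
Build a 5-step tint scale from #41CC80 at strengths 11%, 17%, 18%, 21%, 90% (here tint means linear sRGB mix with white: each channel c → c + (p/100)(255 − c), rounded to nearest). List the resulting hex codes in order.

#56D28E, #61D596, #63D597, #69D79B, #ECFAF2

#41CC80 is rgb(65, 204, 128).
11%: (65 + 20.9 = 85.9→86, 204 + 5.61 = 209.61→210, 128 + 13.97 = 141.97→142) → #56D28E
17%: (65 + 32.3 = 97.3→97, 204 + 8.67 = 212.67→213, 128 + 21.59 = 149.59→150) → #61D596
18%: (65 + 34.2 = 99.2→99, 204 + 9.18 = 213.18→213, 128 + 22.86 = 150.86→151) → #63D597
21%: (65 + 39.9 = 104.9→105, 204 + 10.71 = 214.71→215, 128 + 26.67 = 154.67→155) → #69D79B
90%: (65 + 171 = 236→236, 204 + 45.9 = 249.9→250, 128 + 114.3 = 242.3→242) → #ECFAF2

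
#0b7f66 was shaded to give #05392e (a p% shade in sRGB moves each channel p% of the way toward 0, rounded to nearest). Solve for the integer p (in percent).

55%

#0b7f66 is rgb(11, 127, 102); #05392e is rgb(5, 57, 46).
On the G channel (widest range): 57 ≈ 127 + (p/100)(0 − 127), so p ≈ 100×(57 − 127)/(0 − 127) = -7000/-127 = 55.12.
p = 55 reproduces all three channels after rounding.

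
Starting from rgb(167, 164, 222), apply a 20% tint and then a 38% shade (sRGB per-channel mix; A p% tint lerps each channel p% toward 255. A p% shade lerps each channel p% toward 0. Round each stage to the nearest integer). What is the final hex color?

#73718E

A 20% tint moves each channel 20% toward 255:
  R: 167 + 0.2×(255−167) = 167 + 17.6 = 184.6 → 185
  G: 164 + 18.2 = 182.2 → 182
  B: 222 + 0.2×(255−222) = 222 + 6.6 = 228.6 → 229
After the tint: rgb(185, 182, 229) = #B9B6E5.
A 38% shade moves each channel 38% toward 0:
  R: 185 − 70.3 = 114.7 → 115
  G: 182 + 0.38×(0−182) = 182 − 69.16 = 112.84 → 113
  B: 229 − 87.02 = 141.98 → 142
rgb(115, 113, 142) = #73718E.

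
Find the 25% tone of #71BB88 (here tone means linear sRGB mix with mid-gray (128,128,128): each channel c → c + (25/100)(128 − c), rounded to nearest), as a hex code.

#71BB88 is rgb(113, 187, 136).
A 25% tone moves each channel 25% toward 128:
  R: 113 + 0.25×(128−113) = 113 + 3.75 = 116.75 → 117
  G: 187 − 14.75 = 172.25 → 172
  B: 136 − 2 = 134 → 134
rgb(117, 172, 134) = #75AC86.

#75AC86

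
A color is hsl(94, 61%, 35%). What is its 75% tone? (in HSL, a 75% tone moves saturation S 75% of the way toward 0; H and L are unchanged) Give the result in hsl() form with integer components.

hsl(94, 15%, 35%)

S moves 75% from 61 toward 0: 61 − 45.75 = 15.25 → 15.
H and L are unchanged.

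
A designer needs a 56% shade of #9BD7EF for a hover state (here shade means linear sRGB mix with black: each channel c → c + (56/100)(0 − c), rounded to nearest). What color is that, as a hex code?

#9BD7EF is rgb(155, 215, 239).
Per channel, c → c + 0.56(0 − c):
  R: 155 + 0.56×(0−155) = 155 − 86.8 = 68.2 → 68
  G: 215 + 0.56×(0−215) = 215 − 120.4 = 94.6 → 95
  B: 239 − 133.84 = 105.16 → 105
rgb(68, 95, 105) = #445F69.

#445F69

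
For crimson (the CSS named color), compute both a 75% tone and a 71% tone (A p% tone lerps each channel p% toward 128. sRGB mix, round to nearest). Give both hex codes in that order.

CSS crimson is rgb(220, 20, 60).
75% tone:
  R: 220 − 69 = 151 → 151
  G: 20 + 0.75×(128−20) = 20 + 81 = 101 → 101
  B: 60 + 0.75×(128−60) = 60 + 51 = 111 → 111
  → #97656F
71% tone:
  R: 220 − 65.32 = 154.68 → 155
  G: 20 + 76.68 = 96.68 → 97
  B: 60 + 48.28 = 108.28 → 108
  → #9B616C

#97656F, #9B616C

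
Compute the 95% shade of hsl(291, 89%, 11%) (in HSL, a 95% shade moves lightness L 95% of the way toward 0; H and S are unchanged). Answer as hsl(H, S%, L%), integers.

hsl(291, 89%, 1%)

L moves 95% from 11 toward 0: 11 − 10.45 = 0.55 → 1.
H and S are unchanged.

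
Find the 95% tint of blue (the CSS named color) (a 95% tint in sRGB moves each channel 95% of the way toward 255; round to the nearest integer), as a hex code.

#F2F2FF

CSS blue is rgb(0, 0, 255).
A 95% tint moves each channel 95% toward 255:
  R: 0 + 242.25 = 242.25 → 242
  G: 0 + 242.25 = 242.25 → 242
  B: 255 + 0 = 255 → 255
rgb(242, 242, 255) = #F2F2FF.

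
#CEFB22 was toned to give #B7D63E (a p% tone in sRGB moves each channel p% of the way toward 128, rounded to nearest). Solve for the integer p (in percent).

#CEFB22 is rgb(206, 251, 34); #B7D63E is rgb(183, 214, 62).
On the G channel (widest range): 214 ≈ 251 + (p/100)(128 − 251), so p ≈ 100×(214 − 251)/(128 − 251) = -3700/-123 = 30.08.
p = 30 reproduces all three channels after rounding.

30%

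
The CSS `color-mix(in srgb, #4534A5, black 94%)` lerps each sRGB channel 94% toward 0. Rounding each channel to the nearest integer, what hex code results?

#4534A5 is rgb(69, 52, 165).
A 94% shade moves each channel 94% toward 0:
  R: 69 + 0.94×(0−69) = 69 − 64.86 = 4.14 → 4
  G: 52 + 0.94×(0−52) = 52 − 48.88 = 3.12 → 3
  B: 165 − 155.1 = 9.9 → 10
rgb(4, 3, 10) = #04030A.

#04030A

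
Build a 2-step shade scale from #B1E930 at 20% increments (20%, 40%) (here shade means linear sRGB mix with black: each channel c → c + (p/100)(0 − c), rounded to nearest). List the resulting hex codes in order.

#8EBA26, #6A8C1D

#B1E930 is rgb(177, 233, 48).
20%: (177 − 35.4 = 141.6→142, 233 − 46.6 = 186.4→186, 48 − 9.6 = 38.4→38) → #8EBA26
40%: (177 − 70.8 = 106.2→106, 233 − 93.2 = 139.8→140, 48 − 19.2 = 28.8→29) → #6A8C1D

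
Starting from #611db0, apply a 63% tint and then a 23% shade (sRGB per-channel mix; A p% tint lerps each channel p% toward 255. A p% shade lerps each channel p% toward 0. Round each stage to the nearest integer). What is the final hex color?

#611db0 is rgb(97, 29, 176).
Lerp each channel 63% toward 255:
  R: 97 + 0.63×(255−97) = 97 + 99.54 = 196.54 → 197
  G: 29 + 0.63×(255−29) = 29 + 142.38 = 171.38 → 171
  B: 176 + 0.63×(255−176) = 176 + 49.77 = 225.77 → 226
After the tint: rgb(197, 171, 226) = #c5abe2.
A 23% shade moves each channel 23% toward 0:
  R: 197 + 0.23×(0−197) = 197 − 45.31 = 151.69 → 152
  G: 171 + 0.23×(0−171) = 171 − 39.33 = 131.67 → 132
  B: 226 + 0.23×(0−226) = 226 − 51.98 = 174.02 → 174
rgb(152, 132, 174) = #9884ae.

#9884ae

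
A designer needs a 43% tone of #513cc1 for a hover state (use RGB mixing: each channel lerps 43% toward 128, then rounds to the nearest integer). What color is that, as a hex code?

#6559a5

#513cc1 is rgb(81, 60, 193).
Lerp each channel 43% toward 128:
  R: 81 + 0.43×(128−81) = 81 + 20.21 = 101.21 → 101
  G: 60 + 29.24 = 89.24 → 89
  B: 193 + 0.43×(128−193) = 193 − 27.95 = 165.05 → 165
rgb(101, 89, 165) = #6559a5.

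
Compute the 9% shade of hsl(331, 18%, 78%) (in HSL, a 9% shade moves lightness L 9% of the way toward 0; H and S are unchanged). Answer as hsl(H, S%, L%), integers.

L moves 9% from 78 toward 0: 78 − 7.02 = 70.98 → 71.
H and S are unchanged.

hsl(331, 18%, 71%)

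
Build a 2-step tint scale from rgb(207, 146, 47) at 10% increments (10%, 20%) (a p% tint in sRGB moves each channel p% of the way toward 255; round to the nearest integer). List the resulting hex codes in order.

#d49d44, #d9a859

10%: (207 + 4.8 = 211.8→212, 146 + 10.9 = 156.9→157, 47 + 20.8 = 67.8→68) → #d49d44
20%: (207 + 9.6 = 216.6→217, 146 + 21.8 = 167.8→168, 47 + 41.6 = 88.6→89) → #d9a859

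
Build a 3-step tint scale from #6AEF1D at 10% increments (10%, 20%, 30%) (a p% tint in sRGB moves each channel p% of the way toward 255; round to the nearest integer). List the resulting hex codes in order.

#79F134, #88F24A, #97F461

#6AEF1D is rgb(106, 239, 29).
10%: (106 + 14.9 = 120.9→121, 239 + 1.6 = 240.6→241, 29 + 22.6 = 51.6→52) → #79F134
20%: (106 + 29.8 = 135.8→136, 239 + 3.2 = 242.2→242, 29 + 45.2 = 74.2→74) → #88F24A
30%: (106 + 44.7 = 150.7→151, 239 + 4.8 = 243.8→244, 29 + 67.8 = 96.8→97) → #97F461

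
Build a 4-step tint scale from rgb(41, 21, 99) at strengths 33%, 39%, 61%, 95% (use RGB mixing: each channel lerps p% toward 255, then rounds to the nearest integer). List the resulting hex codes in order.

#706296, #7C70A0, #ACA4C2, #F4F3F7

33%: (41 + 70.62 = 111.62→112, 21 + 77.22 = 98.22→98, 99 + 51.48 = 150.48→150) → #706296
39%: (41 + 83.46 = 124.46→124, 21 + 91.26 = 112.26→112, 99 + 60.84 = 159.84→160) → #7C70A0
61%: (41 + 130.54 = 171.54→172, 21 + 142.74 = 163.74→164, 99 + 95.16 = 194.16→194) → #ACA4C2
95%: (41 + 203.3 = 244.3→244, 21 + 222.3 = 243.3→243, 99 + 148.2 = 247.2→247) → #F4F3F7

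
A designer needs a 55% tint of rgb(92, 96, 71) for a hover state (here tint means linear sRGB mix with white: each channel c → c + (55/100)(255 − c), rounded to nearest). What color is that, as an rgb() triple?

rgb(182, 183, 172)

Lerp each channel 55% toward 255:
  R: 92 + 89.65 = 181.65 → 182
  G: 96 + 87.45 = 183.45 → 183
  B: 71 + 101.2 = 172.2 → 172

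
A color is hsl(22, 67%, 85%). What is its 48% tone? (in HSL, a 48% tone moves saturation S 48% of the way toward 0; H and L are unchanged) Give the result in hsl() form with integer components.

hsl(22, 35%, 85%)

S moves 48% from 67 toward 0: 67 − 32.16 = 34.84 → 35.
H and L are unchanged.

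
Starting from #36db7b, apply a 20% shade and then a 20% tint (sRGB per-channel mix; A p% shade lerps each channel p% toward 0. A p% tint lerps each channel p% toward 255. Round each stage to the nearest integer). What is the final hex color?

#55bf81

#36db7b is rgb(54, 219, 123).
Lerp each channel 20% toward 0:
  R: 54 − 10.8 = 43.2 → 43
  G: 219 + 0.2×(0−219) = 219 − 43.8 = 175.2 → 175
  B: 123 + 0.2×(0−123) = 123 − 24.6 = 98.4 → 98
After the shade: rgb(43, 175, 98) = #2baf62.
Lerp each channel 20% toward 255:
  R: 43 + 0.2×(255−43) = 43 + 42.4 = 85.4 → 85
  G: 175 + 16 = 191 → 191
  B: 98 + 0.2×(255−98) = 98 + 31.4 = 129.4 → 129
rgb(85, 191, 129) = #55bf81.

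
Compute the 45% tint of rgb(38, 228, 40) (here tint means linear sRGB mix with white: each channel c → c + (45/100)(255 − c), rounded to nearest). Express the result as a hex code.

A 45% tint moves each channel 45% toward 255:
  R: 38 + 97.65 = 135.65 → 136
  G: 228 + 0.45×(255−228) = 228 + 12.15 = 240.15 → 240
  B: 40 + 0.45×(255−40) = 40 + 96.75 = 136.75 → 137
rgb(136, 240, 137) = #88f089.

#88f089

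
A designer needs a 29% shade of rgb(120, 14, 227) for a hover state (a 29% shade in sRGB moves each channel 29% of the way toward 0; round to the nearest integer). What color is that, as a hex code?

A 29% shade moves each channel 29% toward 0:
  R: 120 − 34.8 = 85.2 → 85
  G: 14 + 0.29×(0−14) = 14 − 4.06 = 9.94 → 10
  B: 227 − 65.83 = 161.17 → 161
rgb(85, 10, 161) = #550aa1.

#550aa1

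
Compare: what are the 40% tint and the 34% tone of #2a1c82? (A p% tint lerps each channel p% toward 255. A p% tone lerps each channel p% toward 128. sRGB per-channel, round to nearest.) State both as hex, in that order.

#7f77b4, #473e81

#2a1c82 is rgb(42, 28, 130).
40% tint:
  R: 42 + 0.4×(255−42) = 42 + 85.2 = 127.2 → 127
  G: 28 + 90.8 = 118.8 → 119
  B: 130 + 0.4×(255−130) = 130 + 50 = 180 → 180
  → #7f77b4
34% tone:
  R: 42 + 29.24 = 71.24 → 71
  G: 28 + 0.34×(128−28) = 28 + 34 = 62 → 62
  B: 130 − 0.68 = 129.32 → 129
  → #473e81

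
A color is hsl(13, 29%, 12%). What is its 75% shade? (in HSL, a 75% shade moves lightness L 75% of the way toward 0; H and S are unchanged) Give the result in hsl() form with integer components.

hsl(13, 29%, 3%)

L moves 75% from 12 toward 0: 12 − 9 = 3 → 3.
H and S are unchanged.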